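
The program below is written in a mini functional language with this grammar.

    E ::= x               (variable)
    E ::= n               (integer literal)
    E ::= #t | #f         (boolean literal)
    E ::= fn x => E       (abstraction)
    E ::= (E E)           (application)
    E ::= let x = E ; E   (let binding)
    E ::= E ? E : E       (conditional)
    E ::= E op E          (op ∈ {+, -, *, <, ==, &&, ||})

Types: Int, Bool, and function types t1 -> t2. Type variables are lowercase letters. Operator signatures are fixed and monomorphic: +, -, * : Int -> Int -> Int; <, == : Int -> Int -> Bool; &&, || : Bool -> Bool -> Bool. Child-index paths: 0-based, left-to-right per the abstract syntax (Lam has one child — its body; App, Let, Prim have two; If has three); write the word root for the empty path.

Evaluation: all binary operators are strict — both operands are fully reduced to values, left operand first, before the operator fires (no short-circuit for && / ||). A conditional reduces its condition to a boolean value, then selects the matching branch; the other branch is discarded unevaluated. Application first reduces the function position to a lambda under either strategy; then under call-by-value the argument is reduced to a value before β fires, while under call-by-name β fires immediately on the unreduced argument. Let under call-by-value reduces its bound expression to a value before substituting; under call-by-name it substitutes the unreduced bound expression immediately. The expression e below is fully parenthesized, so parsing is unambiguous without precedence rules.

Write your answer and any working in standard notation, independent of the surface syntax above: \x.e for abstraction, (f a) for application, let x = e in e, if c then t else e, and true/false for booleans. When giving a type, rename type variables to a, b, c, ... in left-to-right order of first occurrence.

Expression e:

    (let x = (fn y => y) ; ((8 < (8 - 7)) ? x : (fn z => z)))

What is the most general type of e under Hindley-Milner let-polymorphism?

Trace:
y : a
\y._ : a -> a
let x : forall. a -> a
  unify Int ~ Int
  unify Int ~ Int
  unify Int ~ Int
  unify Int ~ Int
  unify Bool ~ Bool
x : b -> b
z : c
\z._ : c -> c
  unify b -> b ~ c -> c
  unify b ~ c
  unify c ~ c

Answer: a -> a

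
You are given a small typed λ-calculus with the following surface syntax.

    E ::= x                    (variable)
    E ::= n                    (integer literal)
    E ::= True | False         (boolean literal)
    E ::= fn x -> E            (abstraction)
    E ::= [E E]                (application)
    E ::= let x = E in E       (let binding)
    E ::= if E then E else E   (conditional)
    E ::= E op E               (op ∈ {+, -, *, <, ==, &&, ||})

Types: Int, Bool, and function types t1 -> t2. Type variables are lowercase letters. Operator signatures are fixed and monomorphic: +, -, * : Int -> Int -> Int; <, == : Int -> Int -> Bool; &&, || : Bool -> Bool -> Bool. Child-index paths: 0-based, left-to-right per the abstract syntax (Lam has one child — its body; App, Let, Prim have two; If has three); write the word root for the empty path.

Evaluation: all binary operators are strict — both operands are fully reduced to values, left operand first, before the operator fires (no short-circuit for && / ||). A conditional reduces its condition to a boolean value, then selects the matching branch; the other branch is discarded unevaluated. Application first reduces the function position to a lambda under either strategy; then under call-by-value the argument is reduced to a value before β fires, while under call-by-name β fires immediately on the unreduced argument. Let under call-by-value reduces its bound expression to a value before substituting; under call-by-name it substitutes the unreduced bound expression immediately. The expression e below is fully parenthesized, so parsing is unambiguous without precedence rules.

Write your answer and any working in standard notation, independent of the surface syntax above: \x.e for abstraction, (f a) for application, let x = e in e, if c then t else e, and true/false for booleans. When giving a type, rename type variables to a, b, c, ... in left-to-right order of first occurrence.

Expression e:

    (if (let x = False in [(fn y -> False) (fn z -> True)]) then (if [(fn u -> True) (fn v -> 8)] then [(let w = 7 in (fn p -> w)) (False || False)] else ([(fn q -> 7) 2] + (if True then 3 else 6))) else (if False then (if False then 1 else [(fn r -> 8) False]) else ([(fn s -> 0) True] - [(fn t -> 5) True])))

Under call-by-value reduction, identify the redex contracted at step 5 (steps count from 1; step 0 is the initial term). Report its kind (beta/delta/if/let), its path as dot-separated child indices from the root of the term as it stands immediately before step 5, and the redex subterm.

Answer: beta at 0 : ((\s.0) true)

Working:
step 0: (if (let x = false in ((\y.false) (\z.true))) then (if ((\u.true) (\v.8)) then ((let w = 7 in (\p.w)) (false || false)) else (((\q.7) 2) + (if true then 3 else 6))) else (if false then (if false then 1 else ((\r.8) false)) else (((\s.0) true) - ((\t.5) true))))
step 1: [let@0] (if ((\y.false) (\z.true)) then (if ((\u.true) (\v.8)) then ((let w = 7 in (\p.w)) (false || false)) else (((\q.7) 2) + (if true then 3 else 6))) else (if false then (if false then 1 else ((\r.8) false)) else (((\s.0) true) - ((\t.5) true))))
step 2: [beta@0] (if false then (if ((\u.true) (\v.8)) then ((let w = 7 in (\p.w)) (false || false)) else (((\q.7) 2) + (if true then 3 else 6))) else (if false then (if false then 1 else ((\r.8) false)) else (((\s.0) true) - ((\t.5) true))))
step 3: [if@root] (if false then (if false then 1 else ((\r.8) false)) else (((\s.0) true) - ((\t.5) true)))
step 4: [if@root] (((\s.0) true) - ((\t.5) true))
step 5: [beta@0] (0 - ((\t.5) true))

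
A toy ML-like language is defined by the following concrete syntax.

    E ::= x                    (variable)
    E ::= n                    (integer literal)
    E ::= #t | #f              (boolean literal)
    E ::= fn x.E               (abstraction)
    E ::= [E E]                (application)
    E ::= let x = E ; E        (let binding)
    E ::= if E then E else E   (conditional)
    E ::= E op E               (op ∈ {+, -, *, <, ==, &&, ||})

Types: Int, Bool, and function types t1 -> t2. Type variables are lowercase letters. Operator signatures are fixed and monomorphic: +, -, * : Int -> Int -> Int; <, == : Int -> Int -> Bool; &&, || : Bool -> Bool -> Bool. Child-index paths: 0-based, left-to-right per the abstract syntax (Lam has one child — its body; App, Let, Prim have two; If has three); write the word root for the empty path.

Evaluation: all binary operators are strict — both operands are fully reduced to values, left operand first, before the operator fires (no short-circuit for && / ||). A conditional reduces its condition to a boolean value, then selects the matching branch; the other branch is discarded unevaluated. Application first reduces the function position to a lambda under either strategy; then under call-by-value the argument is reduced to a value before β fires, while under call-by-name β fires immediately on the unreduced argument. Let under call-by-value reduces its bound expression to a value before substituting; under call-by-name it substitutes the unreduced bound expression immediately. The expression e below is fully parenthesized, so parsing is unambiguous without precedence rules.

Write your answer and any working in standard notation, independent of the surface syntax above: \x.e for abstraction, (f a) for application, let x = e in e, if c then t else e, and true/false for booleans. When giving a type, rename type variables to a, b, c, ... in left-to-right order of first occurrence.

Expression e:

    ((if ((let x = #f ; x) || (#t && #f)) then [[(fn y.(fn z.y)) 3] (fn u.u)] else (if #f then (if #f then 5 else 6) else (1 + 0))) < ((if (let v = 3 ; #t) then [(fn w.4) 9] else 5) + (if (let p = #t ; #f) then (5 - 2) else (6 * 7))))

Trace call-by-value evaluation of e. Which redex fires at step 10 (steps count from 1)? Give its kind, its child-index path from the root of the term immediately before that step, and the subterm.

Working:
step 0: ((if ((let x = false in x) || (true && false)) then (((\y.(\z.y)) 3) (\u.u)) else (if false then (if false then 5 else 6) else (1 + 0))) < ((if (let v = 3 in true) then ((\w.4) 9) else 5) + (if (let p = true in false) then (5 - 2) else (6 * 7))))
step 1: [let@0.0.0] ((if (false || (true && false)) then (((\y.(\z.y)) 3) (\u.u)) else (if false then (if false then 5 else 6) else (1 + 0))) < ((if (let v = 3 in true) then ((\w.4) 9) else 5) + (if (let p = true in false) then (5 - 2) else (6 * 7))))
step 2: [delta@0.0.1] ((if (false || false) then (((\y.(\z.y)) 3) (\u.u)) else (if false then (if false then 5 else 6) else (1 + 0))) < ((if (let v = 3 in true) then ((\w.4) 9) else 5) + (if (let p = true in false) then (5 - 2) else (6 * 7))))
step 3: [delta@0.0] ((if false then (((\y.(\z.y)) 3) (\u.u)) else (if false then (if false then 5 else 6) else (1 + 0))) < ((if (let v = 3 in true) then ((\w.4) 9) else 5) + (if (let p = true in false) then (5 - 2) else (6 * 7))))
step 4: [if@0] ((if false then (if false then 5 else 6) else (1 + 0)) < ((if (let v = 3 in true) then ((\w.4) 9) else 5) + (if (let p = true in false) then (5 - 2) else (6 * 7))))
step 5: [if@0] ((1 + 0) < ((if (let v = 3 in true) then ((\w.4) 9) else 5) + (if (let p = true in false) then (5 - 2) else (6 * 7))))
step 6: [delta@0] (1 < ((if (let v = 3 in true) then ((\w.4) 9) else 5) + (if (let p = true in false) then (5 - 2) else (6 * 7))))
step 7: [let@1.0.0] (1 < ((if true then ((\w.4) 9) else 5) + (if (let p = true in false) then (5 - 2) else (6 * 7))))
step 8: [if@1.0] (1 < (((\w.4) 9) + (if (let p = true in false) then (5 - 2) else (6 * 7))))
step 9: [beta@1.0] (1 < (4 + (if (let p = true in false) then (5 - 2) else (6 * 7))))
step 10: [let@1.1.0] (1 < (4 + (if false then (5 - 2) else (6 * 7))))

Answer: let at 1.1.0 : (let p = true in false)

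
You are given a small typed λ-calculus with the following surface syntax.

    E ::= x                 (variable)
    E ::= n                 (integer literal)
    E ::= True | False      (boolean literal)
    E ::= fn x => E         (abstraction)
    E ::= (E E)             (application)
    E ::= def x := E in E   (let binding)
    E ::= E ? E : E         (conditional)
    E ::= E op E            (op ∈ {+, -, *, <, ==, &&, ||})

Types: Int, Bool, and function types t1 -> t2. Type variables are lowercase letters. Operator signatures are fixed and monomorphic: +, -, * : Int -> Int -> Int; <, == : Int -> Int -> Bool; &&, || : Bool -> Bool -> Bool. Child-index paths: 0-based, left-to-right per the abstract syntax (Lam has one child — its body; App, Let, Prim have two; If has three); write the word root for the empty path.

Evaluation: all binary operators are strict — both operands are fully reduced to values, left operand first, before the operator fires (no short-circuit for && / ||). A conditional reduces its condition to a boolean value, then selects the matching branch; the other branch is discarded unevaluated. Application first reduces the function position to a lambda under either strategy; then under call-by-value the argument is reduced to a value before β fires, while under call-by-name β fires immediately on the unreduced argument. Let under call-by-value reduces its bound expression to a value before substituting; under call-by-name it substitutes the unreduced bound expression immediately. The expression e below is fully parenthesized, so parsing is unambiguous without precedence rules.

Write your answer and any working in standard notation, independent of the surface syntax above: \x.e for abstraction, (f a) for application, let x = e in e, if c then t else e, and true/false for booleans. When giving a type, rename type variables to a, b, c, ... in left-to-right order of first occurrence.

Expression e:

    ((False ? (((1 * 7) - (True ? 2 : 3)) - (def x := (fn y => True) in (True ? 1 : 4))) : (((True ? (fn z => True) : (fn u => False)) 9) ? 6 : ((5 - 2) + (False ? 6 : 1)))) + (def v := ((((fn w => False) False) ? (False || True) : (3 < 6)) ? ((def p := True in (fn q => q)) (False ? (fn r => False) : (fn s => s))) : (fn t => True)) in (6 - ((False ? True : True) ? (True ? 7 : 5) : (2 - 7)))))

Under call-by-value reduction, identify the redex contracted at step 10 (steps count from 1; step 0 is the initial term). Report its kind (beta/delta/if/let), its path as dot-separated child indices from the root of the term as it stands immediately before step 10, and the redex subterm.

Derivation:
step 0: ((if false then (((1 * 7) - (if true then 2 else 3)) - (let x = (\y.true) in (if true then 1 else 4))) else (if ((if true then (\z.true) else (\u.false)) 9) then 6 else ((5 - 2) + (if false then 6 else 1)))) + (let v = (if (if ((\w.false) false) then (false || true) else (3 < 6)) then ((let p = true in (\q.q)) (if false then (\r.false) else (\s.s))) else (\t.true)) in (6 - (if (if false then true else true) then (if true then 7 else 5) else (2 - 7)))))
step 1: [if@0] ((if ((if true then (\z.true) else (\u.false)) 9) then 6 else ((5 - 2) + (if false then 6 else 1))) + (let v = (if (if ((\w.false) false) then (false || true) else (3 < 6)) then ((let p = true in (\q.q)) (if false then (\r.false) else (\s.s))) else (\t.true)) in (6 - (if (if false then true else true) then (if true then 7 else 5) else (2 - 7)))))
step 2: [if@0.0.0] ((if ((\z.true) 9) then 6 else ((5 - 2) + (if false then 6 else 1))) + (let v = (if (if ((\w.false) false) then (false || true) else (3 < 6)) then ((let p = true in (\q.q)) (if false then (\r.false) else (\s.s))) else (\t.true)) in (6 - (if (if false then true else true) then (if true then 7 else 5) else (2 - 7)))))
step 3: [beta@0.0] ((if true then 6 else ((5 - 2) + (if false then 6 else 1))) + (let v = (if (if ((\w.false) false) then (false || true) else (3 < 6)) then ((let p = true in (\q.q)) (if false then (\r.false) else (\s.s))) else (\t.true)) in (6 - (if (if false then true else true) then (if true then 7 else 5) else (2 - 7)))))
step 4: [if@0] (6 + (let v = (if (if ((\w.false) false) then (false || true) else (3 < 6)) then ((let p = true in (\q.q)) (if false then (\r.false) else (\s.s))) else (\t.true)) in (6 - (if (if false then true else true) then (if true then 7 else 5) else (2 - 7)))))
step 5: [beta@1.0.0.0] (6 + (let v = (if (if false then (false || true) else (3 < 6)) then ((let p = true in (\q.q)) (if false then (\r.false) else (\s.s))) else (\t.true)) in (6 - (if (if false then true else true) then (if true then 7 else 5) else (2 - 7)))))
step 6: [if@1.0.0] (6 + (let v = (if (3 < 6) then ((let p = true in (\q.q)) (if false then (\r.false) else (\s.s))) else (\t.true)) in (6 - (if (if false then true else true) then (if true then 7 else 5) else (2 - 7)))))
step 7: [delta@1.0.0] (6 + (let v = (if true then ((let p = true in (\q.q)) (if false then (\r.false) else (\s.s))) else (\t.true)) in (6 - (if (if false then true else true) then (if true then 7 else 5) else (2 - 7)))))
step 8: [if@1.0] (6 + (let v = ((let p = true in (\q.q)) (if false then (\r.false) else (\s.s))) in (6 - (if (if false then true else true) then (if true then 7 else 5) else (2 - 7)))))
step 9: [let@1.0.0] (6 + (let v = ((\q.q) (if false then (\r.false) else (\s.s))) in (6 - (if (if false then true else true) then (if true then 7 else 5) else (2 - 7)))))
step 10: [if@1.0.1] (6 + (let v = ((\q.q) (\s.s)) in (6 - (if (if false then true else true) then (if true then 7 else 5) else (2 - 7)))))

Answer: if at 1.0.1 : (if false then (\r.false) else (\s.s))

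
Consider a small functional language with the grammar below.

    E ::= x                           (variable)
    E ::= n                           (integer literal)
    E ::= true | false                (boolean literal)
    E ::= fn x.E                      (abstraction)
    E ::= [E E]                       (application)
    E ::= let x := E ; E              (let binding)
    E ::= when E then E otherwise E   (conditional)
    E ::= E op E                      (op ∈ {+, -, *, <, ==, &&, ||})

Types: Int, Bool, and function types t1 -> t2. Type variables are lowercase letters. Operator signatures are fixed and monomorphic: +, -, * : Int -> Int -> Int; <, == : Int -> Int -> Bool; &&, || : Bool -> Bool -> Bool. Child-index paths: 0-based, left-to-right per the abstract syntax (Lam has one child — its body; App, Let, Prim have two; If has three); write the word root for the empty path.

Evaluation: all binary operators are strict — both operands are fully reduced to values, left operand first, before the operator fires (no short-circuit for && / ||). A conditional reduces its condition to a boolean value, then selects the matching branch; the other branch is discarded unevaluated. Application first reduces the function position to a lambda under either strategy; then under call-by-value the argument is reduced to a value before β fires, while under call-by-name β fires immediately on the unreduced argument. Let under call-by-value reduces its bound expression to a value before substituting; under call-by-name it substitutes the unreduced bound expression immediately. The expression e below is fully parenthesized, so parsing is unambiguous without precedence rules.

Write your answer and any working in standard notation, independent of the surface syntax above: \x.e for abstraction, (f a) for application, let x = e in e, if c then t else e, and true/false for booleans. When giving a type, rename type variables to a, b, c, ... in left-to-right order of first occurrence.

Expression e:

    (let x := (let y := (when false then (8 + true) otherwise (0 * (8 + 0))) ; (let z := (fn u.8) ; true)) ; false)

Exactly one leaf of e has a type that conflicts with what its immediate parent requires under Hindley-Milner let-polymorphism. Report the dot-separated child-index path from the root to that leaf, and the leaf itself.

Answer: 0.0.1.1 : true

Trace:
  unify Bool ~ Bool
  unify Int ~ Int
  unify Bool ~ Int
  FAIL: mismatch Bool ~ Int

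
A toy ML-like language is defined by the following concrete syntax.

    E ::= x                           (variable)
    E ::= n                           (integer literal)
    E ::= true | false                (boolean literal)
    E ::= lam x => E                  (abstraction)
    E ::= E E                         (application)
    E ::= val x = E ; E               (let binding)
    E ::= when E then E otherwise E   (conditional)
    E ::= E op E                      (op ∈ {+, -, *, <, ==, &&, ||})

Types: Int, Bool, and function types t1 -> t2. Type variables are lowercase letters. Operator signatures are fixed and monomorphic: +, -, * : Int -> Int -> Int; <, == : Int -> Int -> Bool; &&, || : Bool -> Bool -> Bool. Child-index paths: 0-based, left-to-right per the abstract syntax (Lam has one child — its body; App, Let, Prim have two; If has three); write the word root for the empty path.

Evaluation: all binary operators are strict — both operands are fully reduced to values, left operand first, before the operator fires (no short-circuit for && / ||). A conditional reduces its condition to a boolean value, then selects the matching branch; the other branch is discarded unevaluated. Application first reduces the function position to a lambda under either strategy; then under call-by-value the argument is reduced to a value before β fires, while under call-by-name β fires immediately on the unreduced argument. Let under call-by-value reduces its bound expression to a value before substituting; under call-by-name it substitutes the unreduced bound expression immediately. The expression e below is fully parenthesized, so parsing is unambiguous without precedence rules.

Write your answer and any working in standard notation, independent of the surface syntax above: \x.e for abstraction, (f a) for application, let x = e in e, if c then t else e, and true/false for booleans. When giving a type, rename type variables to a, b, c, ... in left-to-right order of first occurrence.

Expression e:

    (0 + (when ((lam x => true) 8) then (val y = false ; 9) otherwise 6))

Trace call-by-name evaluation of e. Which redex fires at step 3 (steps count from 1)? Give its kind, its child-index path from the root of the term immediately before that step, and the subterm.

Answer: let at 1 : (let y = false in 9)

Working:
step 0: (0 + (if ((\x.true) 8) then (let y = false in 9) else 6))
step 1: [beta@1.0] (0 + (if true then (let y = false in 9) else 6))
step 2: [if@1] (0 + (let y = false in 9))
step 3: [let@1] (0 + 9)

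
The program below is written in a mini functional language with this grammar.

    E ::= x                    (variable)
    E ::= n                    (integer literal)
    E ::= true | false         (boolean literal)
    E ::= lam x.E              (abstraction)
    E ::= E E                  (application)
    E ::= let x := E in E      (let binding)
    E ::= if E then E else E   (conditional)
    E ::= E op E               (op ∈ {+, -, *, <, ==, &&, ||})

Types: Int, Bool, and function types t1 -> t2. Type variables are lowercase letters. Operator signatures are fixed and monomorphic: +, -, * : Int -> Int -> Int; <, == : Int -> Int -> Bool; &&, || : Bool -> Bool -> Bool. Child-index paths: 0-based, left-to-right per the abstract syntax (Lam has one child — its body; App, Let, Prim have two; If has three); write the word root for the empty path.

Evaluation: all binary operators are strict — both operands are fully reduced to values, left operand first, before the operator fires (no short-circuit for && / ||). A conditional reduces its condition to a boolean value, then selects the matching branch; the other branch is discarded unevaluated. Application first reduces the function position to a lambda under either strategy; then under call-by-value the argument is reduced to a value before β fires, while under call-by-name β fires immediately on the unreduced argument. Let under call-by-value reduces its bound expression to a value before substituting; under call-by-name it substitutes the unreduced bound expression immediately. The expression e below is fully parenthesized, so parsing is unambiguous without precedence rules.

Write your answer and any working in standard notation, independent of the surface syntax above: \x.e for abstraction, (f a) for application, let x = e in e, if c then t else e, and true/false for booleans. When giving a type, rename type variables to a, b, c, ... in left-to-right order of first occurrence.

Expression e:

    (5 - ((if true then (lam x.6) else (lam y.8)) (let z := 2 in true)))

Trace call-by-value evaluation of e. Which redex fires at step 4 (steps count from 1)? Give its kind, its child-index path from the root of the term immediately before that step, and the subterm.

Answer: delta at root : (5 - 6)

Derivation:
step 0: (5 - ((if true then (\x.6) else (\y.8)) (let z = 2 in true)))
step 1: [if@1.0] (5 - ((\x.6) (let z = 2 in true)))
step 2: [let@1.1] (5 - ((\x.6) true))
step 3: [beta@1] (5 - 6)
step 4: [delta@root] -1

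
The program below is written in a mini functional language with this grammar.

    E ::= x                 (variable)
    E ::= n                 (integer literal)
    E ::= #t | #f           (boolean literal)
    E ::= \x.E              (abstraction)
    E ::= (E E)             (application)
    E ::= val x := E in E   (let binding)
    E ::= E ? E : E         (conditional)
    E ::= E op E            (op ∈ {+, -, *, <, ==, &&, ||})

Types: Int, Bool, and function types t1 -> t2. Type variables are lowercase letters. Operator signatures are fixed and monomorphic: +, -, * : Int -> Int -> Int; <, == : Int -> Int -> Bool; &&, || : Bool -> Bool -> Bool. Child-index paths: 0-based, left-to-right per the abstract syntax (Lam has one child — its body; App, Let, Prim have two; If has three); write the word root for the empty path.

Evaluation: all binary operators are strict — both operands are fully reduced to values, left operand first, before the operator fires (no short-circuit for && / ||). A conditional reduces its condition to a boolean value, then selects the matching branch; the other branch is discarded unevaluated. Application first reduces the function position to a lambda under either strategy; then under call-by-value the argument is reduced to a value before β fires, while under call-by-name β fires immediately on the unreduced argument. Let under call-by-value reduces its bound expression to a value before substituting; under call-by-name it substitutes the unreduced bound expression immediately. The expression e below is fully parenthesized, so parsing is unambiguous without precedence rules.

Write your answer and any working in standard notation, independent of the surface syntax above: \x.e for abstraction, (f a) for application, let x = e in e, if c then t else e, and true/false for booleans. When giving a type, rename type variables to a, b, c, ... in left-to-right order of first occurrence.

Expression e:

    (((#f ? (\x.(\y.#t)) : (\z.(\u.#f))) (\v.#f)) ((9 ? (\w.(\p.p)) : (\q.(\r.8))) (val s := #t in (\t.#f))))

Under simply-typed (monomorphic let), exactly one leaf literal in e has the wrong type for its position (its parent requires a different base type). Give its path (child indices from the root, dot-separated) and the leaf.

Working:
  unify Bool ~ Bool
\y._ : b -> Bool
\x._ : a -> b -> Bool
\u._ : d -> Bool
\z._ : c -> d -> Bool
  unify a -> b -> Bool ~ c -> d -> Bool
  unify a ~ c
  unify b -> Bool ~ d -> Bool
  unify b ~ d
  unify Bool ~ Bool
\v._ : e -> Bool
  unify c -> d -> Bool ~ (e -> Bool) -> f
  unify c ~ e -> Bool
  unify d -> Bool ~ f
_ _ : d -> Bool
  unify Int ~ Bool
  FAIL: mismatch Int ~ Bool

Answer: 1.0.0 : 9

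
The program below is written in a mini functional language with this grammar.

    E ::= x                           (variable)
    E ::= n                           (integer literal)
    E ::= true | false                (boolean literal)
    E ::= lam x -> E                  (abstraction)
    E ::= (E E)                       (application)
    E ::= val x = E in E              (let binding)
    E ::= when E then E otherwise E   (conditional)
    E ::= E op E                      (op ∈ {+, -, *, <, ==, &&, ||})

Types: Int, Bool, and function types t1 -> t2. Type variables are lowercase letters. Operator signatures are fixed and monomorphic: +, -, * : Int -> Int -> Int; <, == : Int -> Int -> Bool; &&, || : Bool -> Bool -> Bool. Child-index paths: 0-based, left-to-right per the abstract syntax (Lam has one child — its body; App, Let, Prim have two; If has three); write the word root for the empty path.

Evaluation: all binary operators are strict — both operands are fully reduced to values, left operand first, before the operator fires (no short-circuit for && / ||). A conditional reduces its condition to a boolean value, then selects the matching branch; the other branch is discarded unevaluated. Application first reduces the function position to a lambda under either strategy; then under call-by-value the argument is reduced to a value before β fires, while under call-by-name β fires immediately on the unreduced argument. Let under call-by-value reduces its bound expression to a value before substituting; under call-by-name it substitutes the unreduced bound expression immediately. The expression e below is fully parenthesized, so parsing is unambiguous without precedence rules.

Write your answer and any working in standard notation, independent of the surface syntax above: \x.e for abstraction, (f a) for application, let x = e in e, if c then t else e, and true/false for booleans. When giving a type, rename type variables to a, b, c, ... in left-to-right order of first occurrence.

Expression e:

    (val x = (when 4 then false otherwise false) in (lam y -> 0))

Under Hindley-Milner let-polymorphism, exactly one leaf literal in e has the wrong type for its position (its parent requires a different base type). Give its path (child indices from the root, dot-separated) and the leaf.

Trace:
  unify Int ~ Bool
  FAIL: mismatch Int ~ Bool

Answer: 0.0 : 4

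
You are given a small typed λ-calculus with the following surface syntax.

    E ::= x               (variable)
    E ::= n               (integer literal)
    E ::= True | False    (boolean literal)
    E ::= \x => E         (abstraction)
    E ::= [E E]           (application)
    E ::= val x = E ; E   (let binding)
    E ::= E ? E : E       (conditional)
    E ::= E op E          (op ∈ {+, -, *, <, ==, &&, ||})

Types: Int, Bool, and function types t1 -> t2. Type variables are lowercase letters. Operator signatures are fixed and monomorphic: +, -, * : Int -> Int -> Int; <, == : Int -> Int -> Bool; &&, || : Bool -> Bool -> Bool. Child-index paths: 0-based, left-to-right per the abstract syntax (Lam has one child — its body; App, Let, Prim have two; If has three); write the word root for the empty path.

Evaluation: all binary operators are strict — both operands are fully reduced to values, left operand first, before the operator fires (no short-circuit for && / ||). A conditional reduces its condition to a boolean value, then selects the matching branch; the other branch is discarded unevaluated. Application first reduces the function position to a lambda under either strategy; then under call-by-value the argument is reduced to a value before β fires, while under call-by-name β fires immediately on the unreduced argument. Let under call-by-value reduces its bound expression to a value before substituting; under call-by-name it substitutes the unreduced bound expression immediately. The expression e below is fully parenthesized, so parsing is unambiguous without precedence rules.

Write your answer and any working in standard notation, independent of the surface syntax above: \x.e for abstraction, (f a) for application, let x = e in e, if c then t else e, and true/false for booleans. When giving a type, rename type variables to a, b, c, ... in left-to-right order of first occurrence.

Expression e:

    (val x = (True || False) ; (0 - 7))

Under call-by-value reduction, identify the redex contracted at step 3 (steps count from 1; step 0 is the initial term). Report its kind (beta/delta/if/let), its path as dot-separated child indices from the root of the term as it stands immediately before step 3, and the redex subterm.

Answer: delta at root : (0 - 7)

Trace:
step 0: (let x = (true || false) in (0 - 7))
step 1: [delta@0] (let x = true in (0 - 7))
step 2: [let@root] (0 - 7)
step 3: [delta@root] -7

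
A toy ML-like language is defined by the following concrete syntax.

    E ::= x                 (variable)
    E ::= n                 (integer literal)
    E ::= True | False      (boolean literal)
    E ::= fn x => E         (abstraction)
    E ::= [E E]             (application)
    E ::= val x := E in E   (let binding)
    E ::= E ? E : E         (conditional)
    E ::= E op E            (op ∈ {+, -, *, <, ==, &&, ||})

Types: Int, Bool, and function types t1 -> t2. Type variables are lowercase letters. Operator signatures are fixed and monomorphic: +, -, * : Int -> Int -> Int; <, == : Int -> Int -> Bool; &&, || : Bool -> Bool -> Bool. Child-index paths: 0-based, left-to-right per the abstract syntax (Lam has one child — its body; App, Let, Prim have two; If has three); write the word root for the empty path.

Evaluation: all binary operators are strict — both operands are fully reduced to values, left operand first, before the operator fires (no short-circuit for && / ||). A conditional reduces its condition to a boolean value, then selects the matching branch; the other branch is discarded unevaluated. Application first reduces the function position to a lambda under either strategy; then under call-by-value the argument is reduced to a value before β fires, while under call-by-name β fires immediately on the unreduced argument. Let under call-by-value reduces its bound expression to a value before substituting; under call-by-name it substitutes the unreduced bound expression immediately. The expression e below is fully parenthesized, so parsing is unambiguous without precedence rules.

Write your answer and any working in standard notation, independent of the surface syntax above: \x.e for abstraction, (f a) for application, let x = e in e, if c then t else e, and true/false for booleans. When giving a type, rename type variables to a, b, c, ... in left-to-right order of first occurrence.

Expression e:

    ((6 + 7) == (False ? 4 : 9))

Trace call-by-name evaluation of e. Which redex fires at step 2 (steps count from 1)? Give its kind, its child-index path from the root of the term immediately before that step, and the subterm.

Answer: if at 1 : (if false then 4 else 9)

Working:
step 0: ((6 + 7) == (if false then 4 else 9))
step 1: [delta@0] (13 == (if false then 4 else 9))
step 2: [if@1] (13 == 9)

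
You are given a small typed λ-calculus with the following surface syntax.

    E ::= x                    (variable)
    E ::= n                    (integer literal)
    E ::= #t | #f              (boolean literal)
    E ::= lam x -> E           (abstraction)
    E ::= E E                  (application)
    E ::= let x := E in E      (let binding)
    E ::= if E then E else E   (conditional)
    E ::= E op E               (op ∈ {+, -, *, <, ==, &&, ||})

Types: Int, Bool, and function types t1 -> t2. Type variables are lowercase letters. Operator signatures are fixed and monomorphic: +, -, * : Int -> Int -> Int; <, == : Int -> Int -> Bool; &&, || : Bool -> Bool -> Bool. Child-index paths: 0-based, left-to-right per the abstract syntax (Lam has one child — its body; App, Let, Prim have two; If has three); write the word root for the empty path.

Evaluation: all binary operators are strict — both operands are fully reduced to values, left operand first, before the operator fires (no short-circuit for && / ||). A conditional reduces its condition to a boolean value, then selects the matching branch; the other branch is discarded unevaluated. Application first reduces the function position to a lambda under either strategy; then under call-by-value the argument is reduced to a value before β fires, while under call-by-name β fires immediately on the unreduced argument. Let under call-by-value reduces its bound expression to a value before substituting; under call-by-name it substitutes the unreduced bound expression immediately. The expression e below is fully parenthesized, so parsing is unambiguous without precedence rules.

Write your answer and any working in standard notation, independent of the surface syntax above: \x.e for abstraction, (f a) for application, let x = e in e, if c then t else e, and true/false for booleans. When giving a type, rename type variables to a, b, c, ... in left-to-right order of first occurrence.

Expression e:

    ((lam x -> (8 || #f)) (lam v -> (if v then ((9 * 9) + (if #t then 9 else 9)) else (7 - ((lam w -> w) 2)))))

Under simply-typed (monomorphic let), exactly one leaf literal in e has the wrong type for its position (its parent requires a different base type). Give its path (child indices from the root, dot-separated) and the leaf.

Derivation:
  unify Int ~ Bool
  FAIL: mismatch Int ~ Bool

Answer: 0.0.0 : 8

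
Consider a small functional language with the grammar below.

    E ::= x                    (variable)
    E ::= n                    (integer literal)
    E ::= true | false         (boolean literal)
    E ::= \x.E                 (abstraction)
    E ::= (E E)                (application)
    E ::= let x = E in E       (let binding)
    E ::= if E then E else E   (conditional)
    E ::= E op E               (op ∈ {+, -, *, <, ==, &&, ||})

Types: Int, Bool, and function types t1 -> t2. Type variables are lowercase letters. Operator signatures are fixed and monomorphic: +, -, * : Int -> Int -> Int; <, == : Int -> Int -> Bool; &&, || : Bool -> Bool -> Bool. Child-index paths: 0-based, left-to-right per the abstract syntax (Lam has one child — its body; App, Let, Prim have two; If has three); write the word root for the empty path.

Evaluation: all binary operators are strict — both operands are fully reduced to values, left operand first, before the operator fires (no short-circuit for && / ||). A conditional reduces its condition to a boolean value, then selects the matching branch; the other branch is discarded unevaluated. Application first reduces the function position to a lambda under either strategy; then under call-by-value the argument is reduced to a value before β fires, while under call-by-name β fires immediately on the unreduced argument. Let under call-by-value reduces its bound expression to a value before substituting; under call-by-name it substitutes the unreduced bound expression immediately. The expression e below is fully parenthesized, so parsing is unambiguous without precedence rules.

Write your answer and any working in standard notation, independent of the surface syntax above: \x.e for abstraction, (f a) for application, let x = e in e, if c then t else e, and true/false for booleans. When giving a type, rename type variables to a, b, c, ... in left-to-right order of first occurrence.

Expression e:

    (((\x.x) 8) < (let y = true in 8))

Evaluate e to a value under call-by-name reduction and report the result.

Answer: false

Trace:
step 0: (((\x.x) 8) < (let y = true in 8))
step 1: [beta@0] (8 < (let y = true in 8))
step 2: [let@1] (8 < 8)
step 3: [delta@root] false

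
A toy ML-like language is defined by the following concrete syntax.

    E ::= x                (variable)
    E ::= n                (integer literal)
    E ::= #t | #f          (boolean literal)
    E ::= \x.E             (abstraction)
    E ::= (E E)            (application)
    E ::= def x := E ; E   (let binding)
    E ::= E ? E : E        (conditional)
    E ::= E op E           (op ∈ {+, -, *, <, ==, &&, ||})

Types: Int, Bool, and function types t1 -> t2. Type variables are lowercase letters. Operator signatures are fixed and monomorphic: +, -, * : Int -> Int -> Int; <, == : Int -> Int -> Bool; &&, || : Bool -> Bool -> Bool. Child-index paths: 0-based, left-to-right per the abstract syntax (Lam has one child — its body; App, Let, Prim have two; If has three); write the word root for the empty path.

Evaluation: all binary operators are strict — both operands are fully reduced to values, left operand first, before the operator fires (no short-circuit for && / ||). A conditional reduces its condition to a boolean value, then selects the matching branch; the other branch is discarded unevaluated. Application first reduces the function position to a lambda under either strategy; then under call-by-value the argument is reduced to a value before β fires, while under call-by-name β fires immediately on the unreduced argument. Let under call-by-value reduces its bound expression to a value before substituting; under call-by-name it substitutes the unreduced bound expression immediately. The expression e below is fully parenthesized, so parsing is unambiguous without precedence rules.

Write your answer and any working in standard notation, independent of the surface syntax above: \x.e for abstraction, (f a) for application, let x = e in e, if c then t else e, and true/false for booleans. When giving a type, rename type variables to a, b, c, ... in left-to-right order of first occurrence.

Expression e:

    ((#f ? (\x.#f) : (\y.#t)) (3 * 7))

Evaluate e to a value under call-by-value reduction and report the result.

Trace:
step 0: ((if false then (\x.false) else (\y.true)) (3 * 7))
step 1: [if@0] ((\y.true) (3 * 7))
step 2: [delta@1] ((\y.true) 21)
step 3: [beta@root] true

Answer: true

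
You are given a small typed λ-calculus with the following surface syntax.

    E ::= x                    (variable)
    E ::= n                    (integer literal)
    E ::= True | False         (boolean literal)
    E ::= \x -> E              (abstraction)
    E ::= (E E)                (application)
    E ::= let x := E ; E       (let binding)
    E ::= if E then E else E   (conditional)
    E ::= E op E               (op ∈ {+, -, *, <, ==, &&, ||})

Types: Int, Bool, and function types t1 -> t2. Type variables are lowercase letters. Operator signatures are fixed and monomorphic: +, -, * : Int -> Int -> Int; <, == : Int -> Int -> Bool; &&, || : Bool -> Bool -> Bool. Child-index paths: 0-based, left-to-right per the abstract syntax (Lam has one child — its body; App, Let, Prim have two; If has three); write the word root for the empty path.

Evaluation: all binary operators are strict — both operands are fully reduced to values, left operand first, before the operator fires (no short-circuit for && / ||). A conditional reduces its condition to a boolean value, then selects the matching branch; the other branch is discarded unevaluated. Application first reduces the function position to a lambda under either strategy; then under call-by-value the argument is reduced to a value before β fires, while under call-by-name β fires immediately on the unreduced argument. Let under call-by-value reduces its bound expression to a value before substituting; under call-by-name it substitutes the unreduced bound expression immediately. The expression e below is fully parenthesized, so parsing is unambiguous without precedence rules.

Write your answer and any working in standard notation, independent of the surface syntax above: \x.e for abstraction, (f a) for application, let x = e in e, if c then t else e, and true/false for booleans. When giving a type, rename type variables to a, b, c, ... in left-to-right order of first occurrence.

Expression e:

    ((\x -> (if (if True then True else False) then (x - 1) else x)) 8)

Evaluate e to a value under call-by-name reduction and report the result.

Answer: 7

Working:
step 0: ((\x.(if (if true then true else false) then (x - 1) else x)) 8)
step 1: [beta@root] (if (if true then true else false) then (8 - 1) else 8)
step 2: [if@0] (if true then (8 - 1) else 8)
step 3: [if@root] (8 - 1)
step 4: [delta@root] 7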